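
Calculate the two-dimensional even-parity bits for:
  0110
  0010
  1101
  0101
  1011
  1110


Row parities: 011011
Column parities: 1001

Row P: 011011, Col P: 1001, Corner: 0


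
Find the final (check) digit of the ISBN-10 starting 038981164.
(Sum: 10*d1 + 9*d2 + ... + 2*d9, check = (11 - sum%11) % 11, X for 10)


Weighted sum: 237
237 mod 11 = 6

Check digit: 5


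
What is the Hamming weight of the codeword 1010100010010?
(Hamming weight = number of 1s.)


Counting 1s in 1010100010010

5


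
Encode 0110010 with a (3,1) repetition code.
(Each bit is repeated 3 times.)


Each bit -> 3 copies

000111111000000111000


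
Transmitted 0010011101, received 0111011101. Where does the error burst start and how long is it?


XOR: 0101000000

Burst at position 1, length 3


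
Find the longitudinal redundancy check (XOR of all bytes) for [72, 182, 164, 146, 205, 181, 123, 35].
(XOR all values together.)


XOR chain: 72 ^ 182 ^ 164 ^ 146 ^ 205 ^ 181 ^ 123 ^ 35 = 232

232


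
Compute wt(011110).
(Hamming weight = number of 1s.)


Counting 1s in 011110

4


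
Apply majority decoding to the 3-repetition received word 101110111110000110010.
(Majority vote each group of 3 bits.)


Groups: 101, 110, 111, 110, 000, 110, 010
Majority votes: 1111010

1111010


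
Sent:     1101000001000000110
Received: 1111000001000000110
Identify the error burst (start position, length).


XOR: 0010000000000000000

Burst at position 2, length 1


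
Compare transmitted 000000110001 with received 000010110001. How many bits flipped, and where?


XOR: 000010000000

1 error(s) at position(s): 4


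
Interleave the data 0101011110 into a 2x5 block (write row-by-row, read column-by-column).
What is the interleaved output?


Matrix:
  01010
  11110
Read columns: 0111011100

0111011100


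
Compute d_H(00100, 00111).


XOR: 00011
Count of 1s: 2

2


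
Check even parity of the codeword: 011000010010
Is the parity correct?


Number of 1s: 4

Yes, parity is correct (4 ones)


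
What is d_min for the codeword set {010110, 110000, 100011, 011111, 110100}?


Comparing all pairs, minimum distance: 1
Can detect 0 errors, correct 0 errors

1


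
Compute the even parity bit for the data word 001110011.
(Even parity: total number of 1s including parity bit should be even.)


Number of 1s in data: 5
Parity bit: 1

1


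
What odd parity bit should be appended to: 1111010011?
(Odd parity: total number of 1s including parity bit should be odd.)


Number of 1s in data: 7
Parity bit: 0

0


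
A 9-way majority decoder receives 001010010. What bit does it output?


Ones: 3 out of 9
Threshold: 5

0 (3/9 voted 1)


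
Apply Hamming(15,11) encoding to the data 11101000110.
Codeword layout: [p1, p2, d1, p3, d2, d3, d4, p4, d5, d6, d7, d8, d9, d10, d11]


Parity bits: p1=0, p2=1, p3=0, p4=1

011011011000110


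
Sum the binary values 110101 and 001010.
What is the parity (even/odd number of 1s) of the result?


110101 = 53
001010 = 10
Sum = 63 = 111111
1s count = 6

even parity (6 ones in 111111)


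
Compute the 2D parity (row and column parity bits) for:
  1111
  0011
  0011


Row parities: 000
Column parities: 1111

Row P: 000, Col P: 1111, Corner: 0


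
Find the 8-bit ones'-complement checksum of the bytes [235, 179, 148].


Sum = 562 mod 256 = 50
Complement = 205

205


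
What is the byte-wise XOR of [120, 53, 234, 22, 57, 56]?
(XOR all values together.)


XOR chain: 120 ^ 53 ^ 234 ^ 22 ^ 57 ^ 56 = 176

176


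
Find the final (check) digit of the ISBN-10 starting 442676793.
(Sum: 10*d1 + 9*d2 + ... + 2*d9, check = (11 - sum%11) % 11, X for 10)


Weighted sum: 267
267 mod 11 = 3

Check digit: 8


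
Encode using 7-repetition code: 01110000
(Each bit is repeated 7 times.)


Each bit -> 7 copies

00000001111111111111111111110000000000000000000000000000


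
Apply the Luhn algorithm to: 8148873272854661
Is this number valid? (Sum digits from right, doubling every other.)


Luhn sum = 83
83 mod 10 = 3

Invalid (Luhn sum mod 10 = 3)


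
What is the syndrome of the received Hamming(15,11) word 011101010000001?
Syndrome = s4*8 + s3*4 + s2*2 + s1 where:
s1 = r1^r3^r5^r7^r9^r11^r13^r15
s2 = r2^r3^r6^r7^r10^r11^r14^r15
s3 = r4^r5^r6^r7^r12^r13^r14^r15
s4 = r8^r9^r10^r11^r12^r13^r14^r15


s1=0, s2=0, s3=1, s4=0

Syndrome = 4 (error at position 4)


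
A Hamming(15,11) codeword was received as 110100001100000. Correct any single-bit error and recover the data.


Syndrome = 4: error at position 4

Data: 00001100000 (corrected bit 4)


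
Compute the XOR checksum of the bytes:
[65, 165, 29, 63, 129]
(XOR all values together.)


XOR chain: 65 ^ 165 ^ 29 ^ 63 ^ 129 = 71

71


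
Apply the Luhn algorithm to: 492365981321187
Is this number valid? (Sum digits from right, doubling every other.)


Luhn sum = 70
70 mod 10 = 0

Valid (Luhn sum mod 10 = 0)


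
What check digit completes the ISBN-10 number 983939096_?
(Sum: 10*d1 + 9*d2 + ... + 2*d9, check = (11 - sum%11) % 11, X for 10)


Weighted sum: 351
351 mod 11 = 10

Check digit: 1


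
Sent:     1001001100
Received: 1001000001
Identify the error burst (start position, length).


XOR: 0000001101

Burst at position 6, length 4


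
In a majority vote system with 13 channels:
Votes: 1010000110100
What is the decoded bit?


Ones: 5 out of 13
Threshold: 7

0 (5/13 voted 1)


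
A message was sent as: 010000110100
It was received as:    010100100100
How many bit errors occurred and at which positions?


XOR: 000100010000

2 error(s) at position(s): 3, 7


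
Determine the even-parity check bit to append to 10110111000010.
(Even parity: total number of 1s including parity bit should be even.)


Number of 1s in data: 7
Parity bit: 1

1


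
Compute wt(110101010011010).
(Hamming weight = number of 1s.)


Counting 1s in 110101010011010

8


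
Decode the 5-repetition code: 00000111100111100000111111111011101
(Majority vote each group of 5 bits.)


Groups: 00000, 11110, 01111, 00000, 11111, 11110, 11101
Majority votes: 0110111

0110111


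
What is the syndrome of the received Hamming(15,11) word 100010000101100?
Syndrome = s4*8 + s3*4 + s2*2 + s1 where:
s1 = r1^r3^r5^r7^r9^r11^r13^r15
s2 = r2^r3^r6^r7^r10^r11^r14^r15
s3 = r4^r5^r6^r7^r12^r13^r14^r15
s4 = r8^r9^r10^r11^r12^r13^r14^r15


s1=1, s2=1, s3=1, s4=1

Syndrome = 15 (error at position 15)


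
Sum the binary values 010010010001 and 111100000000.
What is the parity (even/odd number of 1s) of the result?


010010010001 = 1169
111100000000 = 3840
Sum = 5009 = 1001110010001
1s count = 6

even parity (6 ones in 1001110010001)


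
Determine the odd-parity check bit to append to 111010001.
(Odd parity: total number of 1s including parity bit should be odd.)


Number of 1s in data: 5
Parity bit: 0

0


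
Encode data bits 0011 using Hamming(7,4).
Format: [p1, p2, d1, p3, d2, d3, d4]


Parity bits: p1=1, p2=0, p3=0

1000011


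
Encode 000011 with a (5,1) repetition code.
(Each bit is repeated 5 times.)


Each bit -> 5 copies

000000000000000000001111111111


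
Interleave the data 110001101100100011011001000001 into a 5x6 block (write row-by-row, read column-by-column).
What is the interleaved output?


Matrix:
  110001
  101100
  100011
  011001
  000001
Read columns: 111001001001010010000010010111

111001001001010010000010010111


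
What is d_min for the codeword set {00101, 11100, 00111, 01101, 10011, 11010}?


Comparing all pairs, minimum distance: 1
Can detect 0 errors, correct 0 errors

1


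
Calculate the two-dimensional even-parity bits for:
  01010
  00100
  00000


Row parities: 010
Column parities: 01110

Row P: 010, Col P: 01110, Corner: 1


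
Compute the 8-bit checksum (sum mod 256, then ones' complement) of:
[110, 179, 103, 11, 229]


Sum = 632 mod 256 = 120
Complement = 135

135


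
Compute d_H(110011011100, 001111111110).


XOR: 111100100010
Count of 1s: 6

6


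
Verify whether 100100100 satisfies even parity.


Number of 1s: 3

No, parity error (3 ones)


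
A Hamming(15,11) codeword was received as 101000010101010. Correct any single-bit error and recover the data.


Syndrome = 2: error at position 2

Data: 10000101010 (corrected bit 2)


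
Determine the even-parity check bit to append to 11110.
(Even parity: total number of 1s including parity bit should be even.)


Number of 1s in data: 4
Parity bit: 0

0


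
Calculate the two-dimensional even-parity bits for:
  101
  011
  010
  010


Row parities: 0011
Column parities: 110

Row P: 0011, Col P: 110, Corner: 0


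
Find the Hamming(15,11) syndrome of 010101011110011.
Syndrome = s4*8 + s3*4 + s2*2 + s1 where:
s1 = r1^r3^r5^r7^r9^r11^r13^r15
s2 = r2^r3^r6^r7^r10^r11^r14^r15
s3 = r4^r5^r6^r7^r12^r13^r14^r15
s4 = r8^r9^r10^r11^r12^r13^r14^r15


s1=1, s2=0, s3=0, s4=0

Syndrome = 1 (error at position 1)


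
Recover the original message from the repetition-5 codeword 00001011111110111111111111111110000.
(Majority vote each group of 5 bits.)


Groups: 00001, 01111, 11101, 11111, 11111, 11111, 10000
Majority votes: 0111110

0111110


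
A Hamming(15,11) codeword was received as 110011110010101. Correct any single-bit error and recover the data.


Syndrome = 6: error at position 6

Data: 01010010101 (corrected bit 6)


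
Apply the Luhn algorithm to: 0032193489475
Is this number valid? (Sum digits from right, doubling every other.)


Luhn sum = 59
59 mod 10 = 9

Invalid (Luhn sum mod 10 = 9)


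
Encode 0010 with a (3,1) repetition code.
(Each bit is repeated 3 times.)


Each bit -> 3 copies

000000111000


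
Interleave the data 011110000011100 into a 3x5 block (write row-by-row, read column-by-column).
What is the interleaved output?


Matrix:
  01111
  00000
  11100
Read columns: 001101101100100

001101101100100


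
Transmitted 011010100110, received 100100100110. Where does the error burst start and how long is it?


XOR: 111110000000

Burst at position 0, length 5


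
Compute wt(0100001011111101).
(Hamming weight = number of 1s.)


Counting 1s in 0100001011111101

9


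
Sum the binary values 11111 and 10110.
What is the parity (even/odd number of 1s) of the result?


11111 = 31
10110 = 22
Sum = 53 = 110101
1s count = 4

even parity (4 ones in 110101)


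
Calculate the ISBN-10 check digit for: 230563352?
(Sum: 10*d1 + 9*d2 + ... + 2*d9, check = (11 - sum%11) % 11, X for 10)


Weighted sum: 164
164 mod 11 = 10

Check digit: 1


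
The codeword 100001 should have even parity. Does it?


Number of 1s: 2

Yes, parity is correct (2 ones)


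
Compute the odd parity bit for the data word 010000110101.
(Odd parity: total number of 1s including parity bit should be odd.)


Number of 1s in data: 5
Parity bit: 0

0


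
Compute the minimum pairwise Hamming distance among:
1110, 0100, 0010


Comparing all pairs, minimum distance: 2
Can detect 1 errors, correct 0 errors

2


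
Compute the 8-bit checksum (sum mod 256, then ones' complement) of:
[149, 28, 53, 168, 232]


Sum = 630 mod 256 = 118
Complement = 137

137


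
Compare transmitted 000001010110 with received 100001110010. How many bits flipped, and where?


XOR: 100000100100

3 error(s) at position(s): 0, 6, 9


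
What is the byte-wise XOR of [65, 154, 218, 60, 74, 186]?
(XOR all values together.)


XOR chain: 65 ^ 154 ^ 218 ^ 60 ^ 74 ^ 186 = 205

205


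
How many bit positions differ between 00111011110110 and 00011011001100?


XOR: 00100000111010
Count of 1s: 5

5


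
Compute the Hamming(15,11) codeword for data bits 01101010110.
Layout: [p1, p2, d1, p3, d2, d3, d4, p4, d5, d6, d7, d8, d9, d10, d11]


Parity bits: p1=0, p2=1, p3=0, p4=0

010011001010110


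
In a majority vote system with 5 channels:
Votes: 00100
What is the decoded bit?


Ones: 1 out of 5
Threshold: 3

0 (1/5 voted 1)


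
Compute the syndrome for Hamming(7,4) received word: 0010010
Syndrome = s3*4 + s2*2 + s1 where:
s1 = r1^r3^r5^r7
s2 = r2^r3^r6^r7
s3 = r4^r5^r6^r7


s1=1, s2=0, s3=1

Syndrome = 5 (error at position 5)


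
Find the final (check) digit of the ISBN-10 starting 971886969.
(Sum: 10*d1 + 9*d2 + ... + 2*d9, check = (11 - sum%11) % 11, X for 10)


Weighted sum: 367
367 mod 11 = 4

Check digit: 7


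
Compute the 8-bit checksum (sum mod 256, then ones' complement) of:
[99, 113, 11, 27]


Sum = 250 mod 256 = 250
Complement = 5

5


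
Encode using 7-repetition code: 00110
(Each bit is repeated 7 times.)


Each bit -> 7 copies

00000000000000111111111111110000000


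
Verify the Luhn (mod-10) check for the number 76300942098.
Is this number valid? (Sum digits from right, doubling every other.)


Luhn sum = 47
47 mod 10 = 7

Invalid (Luhn sum mod 10 = 7)


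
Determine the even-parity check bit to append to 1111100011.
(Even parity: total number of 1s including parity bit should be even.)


Number of 1s in data: 7
Parity bit: 1

1


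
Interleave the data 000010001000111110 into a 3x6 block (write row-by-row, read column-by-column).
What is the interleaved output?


Matrix:
  000010
  001000
  111110
Read columns: 001001011001101000

001001011001101000


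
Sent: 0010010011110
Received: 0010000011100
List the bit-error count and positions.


XOR: 0000010000010

2 error(s) at position(s): 5, 11


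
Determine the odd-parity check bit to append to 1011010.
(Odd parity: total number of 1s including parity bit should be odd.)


Number of 1s in data: 4
Parity bit: 1

1


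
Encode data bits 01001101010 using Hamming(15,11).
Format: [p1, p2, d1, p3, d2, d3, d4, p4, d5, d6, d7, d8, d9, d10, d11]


Parity bits: p1=0, p2=0, p3=1, p4=0

000110001101010


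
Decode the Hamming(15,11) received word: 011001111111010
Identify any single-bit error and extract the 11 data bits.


Syndrome = 2: error at position 2

Data: 10111111010 (corrected bit 2)


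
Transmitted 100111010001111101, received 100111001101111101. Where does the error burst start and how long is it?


XOR: 000000011100000000

Burst at position 7, length 3


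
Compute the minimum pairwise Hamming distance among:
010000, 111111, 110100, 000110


Comparing all pairs, minimum distance: 2
Can detect 1 errors, correct 0 errors

2


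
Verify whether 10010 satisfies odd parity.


Number of 1s: 2

No, parity error (2 ones)


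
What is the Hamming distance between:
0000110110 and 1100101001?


XOR: 1100011111
Count of 1s: 7

7


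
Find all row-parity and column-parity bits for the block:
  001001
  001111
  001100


Row parities: 000
Column parities: 001010

Row P: 000, Col P: 001010, Corner: 0


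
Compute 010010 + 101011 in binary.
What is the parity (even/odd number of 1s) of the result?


010010 = 18
101011 = 43
Sum = 61 = 111101
1s count = 5

odd parity (5 ones in 111101)


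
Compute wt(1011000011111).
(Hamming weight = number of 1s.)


Counting 1s in 1011000011111

8


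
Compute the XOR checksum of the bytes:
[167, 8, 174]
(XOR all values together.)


XOR chain: 167 ^ 8 ^ 174 = 1

1


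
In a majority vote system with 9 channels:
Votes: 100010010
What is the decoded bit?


Ones: 3 out of 9
Threshold: 5

0 (3/9 voted 1)


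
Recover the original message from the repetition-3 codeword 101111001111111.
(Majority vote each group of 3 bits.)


Groups: 101, 111, 001, 111, 111
Majority votes: 11011

11011


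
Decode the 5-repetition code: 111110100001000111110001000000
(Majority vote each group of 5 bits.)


Groups: 11111, 01000, 01000, 11111, 00010, 00000
Majority votes: 100100

100100


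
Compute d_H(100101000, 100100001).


XOR: 000001001
Count of 1s: 2

2


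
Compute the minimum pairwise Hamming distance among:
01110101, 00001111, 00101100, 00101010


Comparing all pairs, minimum distance: 2
Can detect 1 errors, correct 0 errors

2


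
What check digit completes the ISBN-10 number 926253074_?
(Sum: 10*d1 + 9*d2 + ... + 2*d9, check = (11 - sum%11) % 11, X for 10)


Weighted sum: 244
244 mod 11 = 2

Check digit: 9


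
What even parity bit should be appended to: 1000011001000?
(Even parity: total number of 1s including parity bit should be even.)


Number of 1s in data: 4
Parity bit: 0

0


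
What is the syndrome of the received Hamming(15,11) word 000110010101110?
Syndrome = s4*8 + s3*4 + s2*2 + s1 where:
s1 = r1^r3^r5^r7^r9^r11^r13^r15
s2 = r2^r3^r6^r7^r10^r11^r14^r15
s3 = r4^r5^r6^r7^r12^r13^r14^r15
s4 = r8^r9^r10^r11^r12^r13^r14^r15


s1=0, s2=0, s3=1, s4=1

Syndrome = 12 (error at position 12)


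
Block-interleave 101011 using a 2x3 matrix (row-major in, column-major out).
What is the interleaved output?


Matrix:
  101
  011
Read columns: 100111

100111


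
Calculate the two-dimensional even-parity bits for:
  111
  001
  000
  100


Row parities: 1101
Column parities: 010

Row P: 1101, Col P: 010, Corner: 1


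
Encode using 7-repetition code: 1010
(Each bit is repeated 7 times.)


Each bit -> 7 copies

1111111000000011111110000000


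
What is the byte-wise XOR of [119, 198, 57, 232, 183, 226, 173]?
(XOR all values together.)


XOR chain: 119 ^ 198 ^ 57 ^ 232 ^ 183 ^ 226 ^ 173 = 152

152


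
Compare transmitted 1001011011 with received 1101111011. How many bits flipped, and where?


XOR: 0100100000

2 error(s) at position(s): 1, 4


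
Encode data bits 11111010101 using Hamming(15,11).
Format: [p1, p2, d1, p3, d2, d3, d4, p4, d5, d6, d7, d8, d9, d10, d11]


Parity bits: p1=1, p2=1, p3=1, p4=0

111111101010101


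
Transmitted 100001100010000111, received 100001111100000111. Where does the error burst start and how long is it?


XOR: 000000011110000000

Burst at position 7, length 4


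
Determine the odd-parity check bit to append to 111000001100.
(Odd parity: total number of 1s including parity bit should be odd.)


Number of 1s in data: 5
Parity bit: 0

0


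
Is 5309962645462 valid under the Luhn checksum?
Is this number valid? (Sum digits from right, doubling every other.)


Luhn sum = 51
51 mod 10 = 1

Invalid (Luhn sum mod 10 = 1)


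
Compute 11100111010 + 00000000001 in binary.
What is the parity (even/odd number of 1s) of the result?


11100111010 = 1850
00000000001 = 1
Sum = 1851 = 11100111011
1s count = 8

even parity (8 ones in 11100111011)


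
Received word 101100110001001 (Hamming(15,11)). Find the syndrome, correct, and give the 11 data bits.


Syndrome = 10: error at position 10

Data: 10010101001 (corrected bit 10)


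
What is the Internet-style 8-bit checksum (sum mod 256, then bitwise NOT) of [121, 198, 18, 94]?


Sum = 431 mod 256 = 175
Complement = 80

80


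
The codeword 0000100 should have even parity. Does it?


Number of 1s: 1

No, parity error (1 ones)


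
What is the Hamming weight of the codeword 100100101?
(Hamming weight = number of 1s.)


Counting 1s in 100100101

4


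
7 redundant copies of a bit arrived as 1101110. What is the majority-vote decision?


Ones: 5 out of 7
Threshold: 4

1 (5/7 voted 1)


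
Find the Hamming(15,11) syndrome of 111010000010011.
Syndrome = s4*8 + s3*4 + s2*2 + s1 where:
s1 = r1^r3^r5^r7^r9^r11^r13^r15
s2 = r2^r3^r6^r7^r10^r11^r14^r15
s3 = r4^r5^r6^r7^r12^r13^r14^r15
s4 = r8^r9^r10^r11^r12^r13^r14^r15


s1=1, s2=1, s3=1, s4=1

Syndrome = 15 (error at position 15)


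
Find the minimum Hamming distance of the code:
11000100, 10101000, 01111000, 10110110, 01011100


Comparing all pairs, minimum distance: 2
Can detect 1 errors, correct 0 errors

2


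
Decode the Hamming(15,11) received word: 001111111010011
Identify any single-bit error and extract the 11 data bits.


Syndrome = 8: error at position 8

Data: 11111010011 (corrected bit 8)


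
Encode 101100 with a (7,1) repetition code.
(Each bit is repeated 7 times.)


Each bit -> 7 copies

111111100000001111111111111100000000000000


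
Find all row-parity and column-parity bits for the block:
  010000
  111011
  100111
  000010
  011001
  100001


Row parities: 110110
Column parities: 110110

Row P: 110110, Col P: 110110, Corner: 0


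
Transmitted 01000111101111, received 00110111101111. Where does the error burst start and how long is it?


XOR: 01110000000000

Burst at position 1, length 3


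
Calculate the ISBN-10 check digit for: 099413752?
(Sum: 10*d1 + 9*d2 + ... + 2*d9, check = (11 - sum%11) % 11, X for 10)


Weighted sum: 249
249 mod 11 = 7

Check digit: 4


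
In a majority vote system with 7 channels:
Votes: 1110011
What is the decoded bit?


Ones: 5 out of 7
Threshold: 4

1 (5/7 voted 1)


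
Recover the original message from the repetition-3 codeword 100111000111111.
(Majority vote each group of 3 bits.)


Groups: 100, 111, 000, 111, 111
Majority votes: 01011

01011


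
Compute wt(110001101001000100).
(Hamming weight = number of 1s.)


Counting 1s in 110001101001000100

7


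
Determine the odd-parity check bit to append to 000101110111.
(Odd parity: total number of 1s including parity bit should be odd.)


Number of 1s in data: 7
Parity bit: 0

0


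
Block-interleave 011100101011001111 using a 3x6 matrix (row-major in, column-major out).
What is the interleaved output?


Matrix:
  011100
  101011
  001111
Read columns: 010100111101011011

010100111101011011


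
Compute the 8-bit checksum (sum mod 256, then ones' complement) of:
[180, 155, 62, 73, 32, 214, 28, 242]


Sum = 986 mod 256 = 218
Complement = 37

37


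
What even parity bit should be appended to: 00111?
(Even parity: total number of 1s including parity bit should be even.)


Number of 1s in data: 3
Parity bit: 1

1


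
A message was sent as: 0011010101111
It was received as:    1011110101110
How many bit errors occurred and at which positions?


XOR: 1000100000001

3 error(s) at position(s): 0, 4, 12


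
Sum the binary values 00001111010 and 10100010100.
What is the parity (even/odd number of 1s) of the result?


00001111010 = 122
10100010100 = 1300
Sum = 1422 = 10110001110
1s count = 6

even parity (6 ones in 10110001110)


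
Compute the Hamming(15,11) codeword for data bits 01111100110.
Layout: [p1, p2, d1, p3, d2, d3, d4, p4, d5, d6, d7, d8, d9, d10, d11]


Parity bits: p1=0, p2=0, p3=1, p4=0

000111101100110


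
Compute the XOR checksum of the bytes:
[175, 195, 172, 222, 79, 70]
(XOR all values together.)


XOR chain: 175 ^ 195 ^ 172 ^ 222 ^ 79 ^ 70 = 23

23


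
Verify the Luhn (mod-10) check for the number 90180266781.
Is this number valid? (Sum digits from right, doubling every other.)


Luhn sum = 45
45 mod 10 = 5

Invalid (Luhn sum mod 10 = 5)


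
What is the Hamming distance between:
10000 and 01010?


XOR: 11010
Count of 1s: 3

3


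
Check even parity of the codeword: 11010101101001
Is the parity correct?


Number of 1s: 8

Yes, parity is correct (8 ones)


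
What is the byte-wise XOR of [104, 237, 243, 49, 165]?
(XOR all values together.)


XOR chain: 104 ^ 237 ^ 243 ^ 49 ^ 165 = 226

226


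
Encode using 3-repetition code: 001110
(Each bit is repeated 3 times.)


Each bit -> 3 copies

000000111111111000


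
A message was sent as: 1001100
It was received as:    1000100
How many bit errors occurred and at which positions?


XOR: 0001000

1 error(s) at position(s): 3


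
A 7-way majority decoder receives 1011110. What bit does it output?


Ones: 5 out of 7
Threshold: 4

1 (5/7 voted 1)


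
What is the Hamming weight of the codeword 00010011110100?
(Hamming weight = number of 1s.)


Counting 1s in 00010011110100

6


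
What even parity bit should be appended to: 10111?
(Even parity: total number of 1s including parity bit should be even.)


Number of 1s in data: 4
Parity bit: 0

0


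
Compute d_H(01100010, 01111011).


XOR: 00011001
Count of 1s: 3

3


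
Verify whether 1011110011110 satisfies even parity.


Number of 1s: 9

No, parity error (9 ones)


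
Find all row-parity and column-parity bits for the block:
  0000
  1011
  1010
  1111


Row parities: 0100
Column parities: 1110

Row P: 0100, Col P: 1110, Corner: 1


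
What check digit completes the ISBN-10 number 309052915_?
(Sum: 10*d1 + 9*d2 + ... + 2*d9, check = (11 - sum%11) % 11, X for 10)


Weighted sum: 191
191 mod 11 = 4

Check digit: 7


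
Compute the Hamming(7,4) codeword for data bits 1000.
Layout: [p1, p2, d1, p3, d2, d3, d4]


Parity bits: p1=1, p2=1, p3=0

1110000


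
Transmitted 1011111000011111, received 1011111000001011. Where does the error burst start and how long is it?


XOR: 0000000000010100

Burst at position 11, length 3


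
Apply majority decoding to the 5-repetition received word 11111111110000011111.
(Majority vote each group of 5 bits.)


Groups: 11111, 11111, 00000, 11111
Majority votes: 1101

1101


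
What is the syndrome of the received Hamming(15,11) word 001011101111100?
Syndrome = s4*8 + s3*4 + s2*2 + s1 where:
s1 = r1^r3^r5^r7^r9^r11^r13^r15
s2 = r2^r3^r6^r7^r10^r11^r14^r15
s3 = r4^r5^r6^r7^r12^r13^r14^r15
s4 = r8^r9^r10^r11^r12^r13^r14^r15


s1=0, s2=1, s3=1, s4=1

Syndrome = 14 (error at position 14)


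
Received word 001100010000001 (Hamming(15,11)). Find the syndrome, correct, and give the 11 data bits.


Syndrome = 0: no error detected

Data: 10000000001 (no errors)


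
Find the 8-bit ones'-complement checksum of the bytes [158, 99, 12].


Sum = 269 mod 256 = 13
Complement = 242

242


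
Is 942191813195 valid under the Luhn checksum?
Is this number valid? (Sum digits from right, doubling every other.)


Luhn sum = 57
57 mod 10 = 7

Invalid (Luhn sum mod 10 = 7)


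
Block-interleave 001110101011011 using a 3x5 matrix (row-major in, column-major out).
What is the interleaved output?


Matrix:
  00111
  01010
  11011
Read columns: 001011100111101

001011100111101


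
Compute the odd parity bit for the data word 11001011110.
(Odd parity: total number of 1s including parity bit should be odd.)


Number of 1s in data: 7
Parity bit: 0

0


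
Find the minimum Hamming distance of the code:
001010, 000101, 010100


Comparing all pairs, minimum distance: 2
Can detect 1 errors, correct 0 errors

2


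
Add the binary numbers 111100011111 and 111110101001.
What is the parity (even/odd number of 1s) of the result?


111100011111 = 3871
111110101001 = 4009
Sum = 7880 = 1111011001000
1s count = 7

odd parity (7 ones in 1111011001000)


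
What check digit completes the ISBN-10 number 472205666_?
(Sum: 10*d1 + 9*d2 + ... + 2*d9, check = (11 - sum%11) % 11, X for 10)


Weighted sum: 212
212 mod 11 = 3

Check digit: 8


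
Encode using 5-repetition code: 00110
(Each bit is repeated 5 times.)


Each bit -> 5 copies

0000000000111111111100000


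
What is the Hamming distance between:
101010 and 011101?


XOR: 110111
Count of 1s: 5

5


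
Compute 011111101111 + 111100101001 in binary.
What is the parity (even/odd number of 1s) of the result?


011111101111 = 2031
111100101001 = 3881
Sum = 5912 = 1011100011000
1s count = 6

even parity (6 ones in 1011100011000)


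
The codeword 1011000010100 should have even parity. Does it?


Number of 1s: 5

No, parity error (5 ones)


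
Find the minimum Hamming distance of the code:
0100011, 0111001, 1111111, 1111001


Comparing all pairs, minimum distance: 1
Can detect 0 errors, correct 0 errors

1


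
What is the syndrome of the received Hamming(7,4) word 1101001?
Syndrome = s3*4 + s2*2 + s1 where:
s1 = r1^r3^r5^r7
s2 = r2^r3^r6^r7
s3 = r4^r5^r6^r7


s1=0, s2=0, s3=0

Syndrome = 0 (no error)


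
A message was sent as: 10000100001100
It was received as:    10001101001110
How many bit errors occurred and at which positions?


XOR: 00001001000010

3 error(s) at position(s): 4, 7, 12


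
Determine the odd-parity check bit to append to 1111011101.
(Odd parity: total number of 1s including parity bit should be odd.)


Number of 1s in data: 8
Parity bit: 1

1


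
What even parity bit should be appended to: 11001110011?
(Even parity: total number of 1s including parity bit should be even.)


Number of 1s in data: 7
Parity bit: 1

1


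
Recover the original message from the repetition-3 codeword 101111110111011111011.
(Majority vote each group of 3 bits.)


Groups: 101, 111, 110, 111, 011, 111, 011
Majority votes: 1111111

1111111


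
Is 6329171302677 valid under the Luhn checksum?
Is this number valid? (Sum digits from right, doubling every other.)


Luhn sum = 58
58 mod 10 = 8

Invalid (Luhn sum mod 10 = 8)


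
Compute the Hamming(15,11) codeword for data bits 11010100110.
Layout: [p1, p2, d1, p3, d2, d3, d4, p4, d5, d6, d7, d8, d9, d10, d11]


Parity bits: p1=0, p2=0, p3=0, p4=1

001010110100110


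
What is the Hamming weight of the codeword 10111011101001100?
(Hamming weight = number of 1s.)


Counting 1s in 10111011101001100

10


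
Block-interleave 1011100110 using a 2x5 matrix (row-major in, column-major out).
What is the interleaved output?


Matrix:
  10111
  00110
Read columns: 1000111110

1000111110


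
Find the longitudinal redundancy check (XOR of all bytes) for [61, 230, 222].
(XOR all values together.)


XOR chain: 61 ^ 230 ^ 222 = 5

5


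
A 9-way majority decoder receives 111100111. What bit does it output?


Ones: 7 out of 9
Threshold: 5

1 (7/9 voted 1)


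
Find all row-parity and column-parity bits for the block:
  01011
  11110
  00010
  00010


Row parities: 1011
Column parities: 10101

Row P: 1011, Col P: 10101, Corner: 1


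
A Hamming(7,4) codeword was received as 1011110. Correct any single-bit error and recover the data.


Syndrome = 5: error at position 5

Data: 1010 (corrected bit 5)


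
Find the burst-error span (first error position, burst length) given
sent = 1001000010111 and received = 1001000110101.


XOR: 0000000100010

Burst at position 7, length 5


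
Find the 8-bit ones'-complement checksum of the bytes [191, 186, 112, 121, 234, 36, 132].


Sum = 1012 mod 256 = 244
Complement = 11

11


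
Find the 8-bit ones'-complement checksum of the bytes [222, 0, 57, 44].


Sum = 323 mod 256 = 67
Complement = 188

188


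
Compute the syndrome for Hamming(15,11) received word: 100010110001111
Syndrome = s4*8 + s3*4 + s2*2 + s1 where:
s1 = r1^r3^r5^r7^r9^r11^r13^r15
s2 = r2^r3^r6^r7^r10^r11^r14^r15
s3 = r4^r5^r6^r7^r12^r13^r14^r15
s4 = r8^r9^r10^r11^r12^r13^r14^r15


s1=1, s2=1, s3=0, s4=1

Syndrome = 11 (error at position 11)


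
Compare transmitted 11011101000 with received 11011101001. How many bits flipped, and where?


XOR: 00000000001

1 error(s) at position(s): 10


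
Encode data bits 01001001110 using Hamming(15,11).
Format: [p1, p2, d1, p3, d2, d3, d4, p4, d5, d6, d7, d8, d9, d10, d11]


Parity bits: p1=1, p2=1, p3=0, p4=0

110010001001110


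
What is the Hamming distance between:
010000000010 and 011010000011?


XOR: 001010000001
Count of 1s: 3

3


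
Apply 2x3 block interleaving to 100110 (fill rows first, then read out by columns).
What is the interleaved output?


Matrix:
  100
  110
Read columns: 110100

110100


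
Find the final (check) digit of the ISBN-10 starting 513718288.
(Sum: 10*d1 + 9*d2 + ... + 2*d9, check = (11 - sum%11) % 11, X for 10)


Weighted sum: 226
226 mod 11 = 6

Check digit: 5


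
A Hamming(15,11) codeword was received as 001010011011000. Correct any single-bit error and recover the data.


Syndrome = 0: no error detected

Data: 11001011000 (no errors)


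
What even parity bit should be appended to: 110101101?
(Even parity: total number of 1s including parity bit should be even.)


Number of 1s in data: 6
Parity bit: 0

0


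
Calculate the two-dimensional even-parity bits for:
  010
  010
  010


Row parities: 111
Column parities: 010

Row P: 111, Col P: 010, Corner: 1


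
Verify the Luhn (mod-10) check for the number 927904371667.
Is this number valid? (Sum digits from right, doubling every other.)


Luhn sum = 60
60 mod 10 = 0

Valid (Luhn sum mod 10 = 0)


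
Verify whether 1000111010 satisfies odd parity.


Number of 1s: 5

Yes, parity is correct (5 ones)


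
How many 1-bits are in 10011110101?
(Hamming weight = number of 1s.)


Counting 1s in 10011110101

7


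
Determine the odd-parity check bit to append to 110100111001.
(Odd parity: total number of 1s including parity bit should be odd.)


Number of 1s in data: 7
Parity bit: 0

0


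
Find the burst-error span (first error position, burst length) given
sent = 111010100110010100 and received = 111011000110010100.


XOR: 000001100000000000

Burst at position 5, length 2


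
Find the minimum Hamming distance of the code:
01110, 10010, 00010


Comparing all pairs, minimum distance: 1
Can detect 0 errors, correct 0 errors

1


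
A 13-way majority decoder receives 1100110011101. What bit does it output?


Ones: 8 out of 13
Threshold: 7

1 (8/13 voted 1)


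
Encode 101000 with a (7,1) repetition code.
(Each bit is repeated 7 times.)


Each bit -> 7 copies

111111100000001111111000000000000000000000


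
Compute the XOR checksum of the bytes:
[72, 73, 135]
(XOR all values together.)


XOR chain: 72 ^ 73 ^ 135 = 134

134


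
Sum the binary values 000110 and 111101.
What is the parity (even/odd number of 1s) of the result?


000110 = 6
111101 = 61
Sum = 67 = 1000011
1s count = 3

odd parity (3 ones in 1000011)


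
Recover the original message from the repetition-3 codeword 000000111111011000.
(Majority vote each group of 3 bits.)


Groups: 000, 000, 111, 111, 011, 000
Majority votes: 001110

001110


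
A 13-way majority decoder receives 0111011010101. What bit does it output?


Ones: 8 out of 13
Threshold: 7

1 (8/13 voted 1)


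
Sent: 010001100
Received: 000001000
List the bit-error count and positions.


XOR: 010000100

2 error(s) at position(s): 1, 6


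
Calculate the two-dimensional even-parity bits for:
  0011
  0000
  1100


Row parities: 000
Column parities: 1111

Row P: 000, Col P: 1111, Corner: 0


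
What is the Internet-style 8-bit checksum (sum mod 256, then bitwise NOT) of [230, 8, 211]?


Sum = 449 mod 256 = 193
Complement = 62

62


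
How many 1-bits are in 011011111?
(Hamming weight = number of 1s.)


Counting 1s in 011011111

7


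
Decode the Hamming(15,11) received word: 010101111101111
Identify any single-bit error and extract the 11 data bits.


Syndrome = 12: error at position 12

Data: 00111100111 (corrected bit 12)


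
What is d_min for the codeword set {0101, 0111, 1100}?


Comparing all pairs, minimum distance: 1
Can detect 0 errors, correct 0 errors

1


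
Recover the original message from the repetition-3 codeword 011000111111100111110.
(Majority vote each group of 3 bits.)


Groups: 011, 000, 111, 111, 100, 111, 110
Majority votes: 1011011

1011011


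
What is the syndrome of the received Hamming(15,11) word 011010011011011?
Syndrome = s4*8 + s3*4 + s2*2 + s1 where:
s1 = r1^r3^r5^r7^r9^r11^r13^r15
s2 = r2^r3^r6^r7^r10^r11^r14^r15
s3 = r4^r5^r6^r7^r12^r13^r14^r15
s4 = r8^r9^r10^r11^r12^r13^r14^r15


s1=1, s2=1, s3=0, s4=0

Syndrome = 3 (error at position 3)


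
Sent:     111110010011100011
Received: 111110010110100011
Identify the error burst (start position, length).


XOR: 000000000101000000

Burst at position 9, length 3


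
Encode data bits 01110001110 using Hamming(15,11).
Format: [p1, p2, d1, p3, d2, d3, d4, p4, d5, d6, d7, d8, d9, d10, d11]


Parity bits: p1=1, p2=1, p3=0, p4=1

110011110001110


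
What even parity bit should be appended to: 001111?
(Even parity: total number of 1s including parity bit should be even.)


Number of 1s in data: 4
Parity bit: 0

0


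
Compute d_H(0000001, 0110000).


XOR: 0110001
Count of 1s: 3

3


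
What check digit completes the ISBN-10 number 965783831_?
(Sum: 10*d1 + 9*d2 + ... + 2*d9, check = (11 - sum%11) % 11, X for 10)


Weighted sum: 339
339 mod 11 = 9

Check digit: 2


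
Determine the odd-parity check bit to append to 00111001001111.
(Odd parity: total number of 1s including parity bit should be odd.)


Number of 1s in data: 8
Parity bit: 1

1


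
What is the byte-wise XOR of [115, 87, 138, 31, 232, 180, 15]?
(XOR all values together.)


XOR chain: 115 ^ 87 ^ 138 ^ 31 ^ 232 ^ 180 ^ 15 = 226

226


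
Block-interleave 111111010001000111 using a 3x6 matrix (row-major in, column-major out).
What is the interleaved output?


Matrix:
  111111
  010001
  000111
Read columns: 100110100101101111

100110100101101111


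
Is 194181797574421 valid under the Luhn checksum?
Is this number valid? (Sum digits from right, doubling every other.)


Luhn sum = 74
74 mod 10 = 4

Invalid (Luhn sum mod 10 = 4)


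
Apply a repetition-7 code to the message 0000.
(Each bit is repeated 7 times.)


Each bit -> 7 copies

0000000000000000000000000000


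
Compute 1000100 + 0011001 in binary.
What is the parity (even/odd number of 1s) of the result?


1000100 = 68
0011001 = 25
Sum = 93 = 1011101
1s count = 5

odd parity (5 ones in 1011101)


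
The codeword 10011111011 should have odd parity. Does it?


Number of 1s: 8

No, parity error (8 ones)


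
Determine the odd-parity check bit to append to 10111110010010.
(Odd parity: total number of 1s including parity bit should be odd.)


Number of 1s in data: 8
Parity bit: 1

1


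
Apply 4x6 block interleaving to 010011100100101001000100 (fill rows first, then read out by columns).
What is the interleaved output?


Matrix:
  010011
  100100
  101001
  000100
Read columns: 011010000010010110001010

011010000010010110001010


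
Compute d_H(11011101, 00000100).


XOR: 11011001
Count of 1s: 5

5


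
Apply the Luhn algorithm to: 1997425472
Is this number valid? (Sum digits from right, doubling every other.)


Luhn sum = 49
49 mod 10 = 9

Invalid (Luhn sum mod 10 = 9)


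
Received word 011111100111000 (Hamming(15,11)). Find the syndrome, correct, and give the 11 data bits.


Syndrome = 12: error at position 12

Data: 11110110000 (corrected bit 12)


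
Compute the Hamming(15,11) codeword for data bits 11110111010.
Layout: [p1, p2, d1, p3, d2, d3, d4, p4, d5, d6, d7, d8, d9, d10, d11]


Parity bits: p1=0, p2=0, p3=1, p4=0

001111100111010


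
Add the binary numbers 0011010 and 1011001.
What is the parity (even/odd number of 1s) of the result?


0011010 = 26
1011001 = 89
Sum = 115 = 1110011
1s count = 5

odd parity (5 ones in 1110011)


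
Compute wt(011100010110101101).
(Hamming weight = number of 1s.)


Counting 1s in 011100010110101101

10


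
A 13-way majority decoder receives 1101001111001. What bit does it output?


Ones: 8 out of 13
Threshold: 7

1 (8/13 voted 1)


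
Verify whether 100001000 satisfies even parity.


Number of 1s: 2

Yes, parity is correct (2 ones)


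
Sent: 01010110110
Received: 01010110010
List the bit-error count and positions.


XOR: 00000000100

1 error(s) at position(s): 8


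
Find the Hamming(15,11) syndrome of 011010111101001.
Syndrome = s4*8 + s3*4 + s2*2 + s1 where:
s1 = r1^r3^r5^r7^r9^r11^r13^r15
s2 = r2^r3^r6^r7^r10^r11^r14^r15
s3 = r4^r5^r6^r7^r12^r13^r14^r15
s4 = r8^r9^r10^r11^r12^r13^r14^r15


s1=1, s2=1, s3=0, s4=1

Syndrome = 11 (error at position 11)
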